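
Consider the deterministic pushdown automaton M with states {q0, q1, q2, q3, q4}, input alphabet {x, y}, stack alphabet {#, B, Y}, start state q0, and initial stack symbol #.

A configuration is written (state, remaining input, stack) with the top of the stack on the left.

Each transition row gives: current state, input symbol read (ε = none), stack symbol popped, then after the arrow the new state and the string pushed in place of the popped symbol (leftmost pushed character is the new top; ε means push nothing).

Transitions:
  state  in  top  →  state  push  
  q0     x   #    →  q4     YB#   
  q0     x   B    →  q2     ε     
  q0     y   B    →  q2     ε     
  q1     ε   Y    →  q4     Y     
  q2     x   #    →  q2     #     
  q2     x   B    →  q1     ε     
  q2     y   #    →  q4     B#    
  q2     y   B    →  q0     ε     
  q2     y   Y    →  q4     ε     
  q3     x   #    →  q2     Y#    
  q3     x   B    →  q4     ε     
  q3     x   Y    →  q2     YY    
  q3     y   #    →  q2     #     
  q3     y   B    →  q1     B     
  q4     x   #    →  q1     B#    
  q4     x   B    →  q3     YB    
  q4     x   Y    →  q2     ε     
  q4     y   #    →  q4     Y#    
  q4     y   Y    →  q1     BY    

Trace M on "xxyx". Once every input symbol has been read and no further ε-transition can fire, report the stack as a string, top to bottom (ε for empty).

(q0, xxyx, #)
  read x, top #: go to q4, push YB# → (q4, xyx, YB#)
  read x, top Y: go to q2, push ε → (q2, yx, B#)
  read y, top B: go to q0, push ε → (q0, x, #)
  read x, top #: go to q4, push YB# → (q4, ε, YB#)
All input consumed in state q4 with stack YB#.

YB#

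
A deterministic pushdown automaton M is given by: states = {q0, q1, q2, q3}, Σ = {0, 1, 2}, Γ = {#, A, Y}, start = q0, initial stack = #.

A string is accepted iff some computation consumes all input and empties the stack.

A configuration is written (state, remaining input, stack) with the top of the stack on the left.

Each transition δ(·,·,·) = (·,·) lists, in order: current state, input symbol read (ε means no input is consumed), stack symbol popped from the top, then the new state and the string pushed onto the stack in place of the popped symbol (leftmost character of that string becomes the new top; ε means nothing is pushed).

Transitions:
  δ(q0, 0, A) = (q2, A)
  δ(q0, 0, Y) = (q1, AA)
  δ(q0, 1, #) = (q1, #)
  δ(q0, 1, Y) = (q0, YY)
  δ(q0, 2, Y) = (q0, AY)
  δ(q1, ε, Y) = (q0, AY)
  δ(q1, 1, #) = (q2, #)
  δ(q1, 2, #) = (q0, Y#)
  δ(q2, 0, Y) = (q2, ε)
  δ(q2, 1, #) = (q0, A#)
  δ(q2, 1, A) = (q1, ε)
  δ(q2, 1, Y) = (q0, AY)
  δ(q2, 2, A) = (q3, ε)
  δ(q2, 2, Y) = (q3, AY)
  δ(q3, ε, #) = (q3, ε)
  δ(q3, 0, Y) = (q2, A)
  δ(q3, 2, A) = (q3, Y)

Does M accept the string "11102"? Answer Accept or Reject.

(q0, 11102, #) ⊢ (q1, 1102, #) ⊢ (q2, 102, #) ⊢ (q0, 02, A#) ⊢ (q2, 2, A#) ⊢ (q3, ε, #) ⊢ (q3, ε, ε)
All input consumed and the stack is empty.

Accept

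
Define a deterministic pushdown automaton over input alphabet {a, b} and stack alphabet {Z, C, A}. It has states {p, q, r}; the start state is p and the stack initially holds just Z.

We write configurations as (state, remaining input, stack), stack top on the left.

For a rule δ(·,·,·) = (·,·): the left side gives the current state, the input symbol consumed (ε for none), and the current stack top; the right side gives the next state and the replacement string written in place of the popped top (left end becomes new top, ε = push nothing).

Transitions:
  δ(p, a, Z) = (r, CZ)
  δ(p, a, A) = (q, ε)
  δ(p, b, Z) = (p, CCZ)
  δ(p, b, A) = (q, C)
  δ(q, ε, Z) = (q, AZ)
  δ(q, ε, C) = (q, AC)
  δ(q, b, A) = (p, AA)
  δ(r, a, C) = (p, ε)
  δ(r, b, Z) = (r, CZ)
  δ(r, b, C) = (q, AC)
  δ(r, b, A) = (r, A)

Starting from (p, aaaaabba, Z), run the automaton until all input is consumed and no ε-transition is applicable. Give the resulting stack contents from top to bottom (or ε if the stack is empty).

(p, aaaaabba, Z)
  read a, top Z: go to r, push CZ → (r, aaaabba, CZ)
  read a, top C: go to p, push ε → (p, aaabba, Z)
  read a, top Z: go to r, push CZ → (r, aabba, CZ)
  read a, top C: go to p, push ε → (p, abba, Z)
  read a, top Z: go to r, push CZ → (r, bba, CZ)
  read b, top C: go to q, push AC → (q, ba, ACZ)
  read b, top A: go to p, push AA → (p, a, AACZ)
  read a, top A: go to q, push ε → (q, ε, ACZ)
All input consumed in state q with stack ACZ.

ACZ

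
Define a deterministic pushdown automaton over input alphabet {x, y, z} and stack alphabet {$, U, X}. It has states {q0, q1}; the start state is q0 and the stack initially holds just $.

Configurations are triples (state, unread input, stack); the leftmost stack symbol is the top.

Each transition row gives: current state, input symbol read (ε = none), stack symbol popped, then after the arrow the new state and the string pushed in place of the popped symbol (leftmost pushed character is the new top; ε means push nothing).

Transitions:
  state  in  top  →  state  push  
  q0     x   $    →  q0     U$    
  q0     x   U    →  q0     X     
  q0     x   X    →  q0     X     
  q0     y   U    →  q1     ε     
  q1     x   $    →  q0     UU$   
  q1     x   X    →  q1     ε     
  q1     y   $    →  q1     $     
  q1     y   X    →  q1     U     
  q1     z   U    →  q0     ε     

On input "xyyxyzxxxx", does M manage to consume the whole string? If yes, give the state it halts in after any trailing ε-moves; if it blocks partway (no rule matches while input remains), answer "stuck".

q0

(q0, xyyxyzxxxx, $) ⊢ (q0, yyxyzxxxx, U$) ⊢ (q1, yxyzxxxx, $) ⊢ (q1, xyzxxxx, $) ⊢ (q0, yzxxxx, UU$) ⊢ (q1, zxxxx, U$) ⊢ (q0, xxxx, $) ⊢ (q0, xxx, U$) ⊢ (q0, xx, X$) ⊢ (q0, x, X$) ⊢ (q0, ε, X$)
All input consumed; M is in state q0.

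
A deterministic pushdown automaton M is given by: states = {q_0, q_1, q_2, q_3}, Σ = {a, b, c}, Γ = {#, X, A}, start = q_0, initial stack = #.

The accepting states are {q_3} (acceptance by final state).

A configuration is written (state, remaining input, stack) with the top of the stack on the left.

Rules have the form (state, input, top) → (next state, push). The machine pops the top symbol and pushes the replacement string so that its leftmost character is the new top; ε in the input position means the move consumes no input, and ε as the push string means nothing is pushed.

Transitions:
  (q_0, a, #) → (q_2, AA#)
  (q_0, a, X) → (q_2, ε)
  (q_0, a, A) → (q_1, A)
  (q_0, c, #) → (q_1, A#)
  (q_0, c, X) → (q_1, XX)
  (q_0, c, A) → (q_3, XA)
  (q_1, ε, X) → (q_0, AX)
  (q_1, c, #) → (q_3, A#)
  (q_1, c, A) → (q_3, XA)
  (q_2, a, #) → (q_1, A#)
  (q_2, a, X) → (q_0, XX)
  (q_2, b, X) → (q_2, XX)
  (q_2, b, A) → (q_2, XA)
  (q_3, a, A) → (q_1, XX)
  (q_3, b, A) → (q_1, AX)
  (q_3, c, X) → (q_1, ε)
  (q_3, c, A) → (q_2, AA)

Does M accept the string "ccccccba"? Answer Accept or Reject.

(q_0, ccccccba, #)
  read c, top #: go to q_1, push A# → (q_1, cccccba, A#)
  read c, top A: go to q_3, push XA → (q_3, ccccba, XA#)
  read c, top X: go to q_1, push ε → (q_1, cccba, A#)
  read c, top A: go to q_3, push XA → (q_3, ccba, XA#)
  read c, top X: go to q_1, push ε → (q_1, cba, A#)
  read c, top A: go to q_3, push XA → (q_3, ba, XA#)
No transition applies at (q_3, ba, XA#); input not fully consumed.

Reject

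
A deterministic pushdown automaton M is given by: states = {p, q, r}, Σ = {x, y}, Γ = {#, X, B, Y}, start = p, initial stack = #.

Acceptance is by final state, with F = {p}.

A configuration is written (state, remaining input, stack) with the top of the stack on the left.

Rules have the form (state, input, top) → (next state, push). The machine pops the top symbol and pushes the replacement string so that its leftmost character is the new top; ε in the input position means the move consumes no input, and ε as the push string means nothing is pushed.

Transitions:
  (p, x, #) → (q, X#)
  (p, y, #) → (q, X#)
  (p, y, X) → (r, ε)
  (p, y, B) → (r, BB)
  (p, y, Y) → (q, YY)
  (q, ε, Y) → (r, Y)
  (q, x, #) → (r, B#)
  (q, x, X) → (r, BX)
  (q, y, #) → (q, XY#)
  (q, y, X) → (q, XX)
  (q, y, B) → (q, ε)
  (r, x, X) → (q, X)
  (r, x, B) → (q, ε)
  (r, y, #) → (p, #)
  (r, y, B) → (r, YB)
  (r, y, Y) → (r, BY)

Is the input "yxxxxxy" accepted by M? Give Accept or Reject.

Reject

(p, yxxxxxy, #)
  read y, top #: go to q, push X# → (q, xxxxxy, X#)
  read x, top X: go to r, push BX → (r, xxxxy, BX#)
  read x, top B: go to q, push ε → (q, xxxy, X#)
  read x, top X: go to r, push BX → (r, xxy, BX#)
  read x, top B: go to q, push ε → (q, xy, X#)
  read x, top X: go to r, push BX → (r, y, BX#)
  read y, top B: go to r, push YB → (r, ε, YBX#)
All input consumed; state r ∉ F and no further ε-move applies.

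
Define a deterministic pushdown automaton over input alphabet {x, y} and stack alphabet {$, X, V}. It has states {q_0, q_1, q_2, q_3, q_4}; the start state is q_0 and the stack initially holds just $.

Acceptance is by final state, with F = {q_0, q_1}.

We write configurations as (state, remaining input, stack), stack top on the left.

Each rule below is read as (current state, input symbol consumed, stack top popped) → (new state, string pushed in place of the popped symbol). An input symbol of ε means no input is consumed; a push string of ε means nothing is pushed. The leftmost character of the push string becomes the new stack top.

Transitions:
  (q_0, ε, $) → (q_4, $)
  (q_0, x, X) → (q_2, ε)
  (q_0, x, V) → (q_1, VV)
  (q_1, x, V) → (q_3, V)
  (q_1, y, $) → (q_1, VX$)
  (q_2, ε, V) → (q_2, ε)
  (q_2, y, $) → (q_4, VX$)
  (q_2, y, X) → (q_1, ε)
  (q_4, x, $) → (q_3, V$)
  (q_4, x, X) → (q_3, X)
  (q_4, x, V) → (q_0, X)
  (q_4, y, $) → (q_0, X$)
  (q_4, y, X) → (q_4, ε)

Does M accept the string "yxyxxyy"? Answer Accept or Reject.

(q_0, yxyxxyy, $) ⊢ (q_4, yxyxxyy, $) ⊢ (q_0, xyxxyy, X$) ⊢ (q_2, yxxyy, $) ⊢ (q_4, xxyy, VX$) ⊢ (q_0, xyy, XX$) ⊢ (q_2, yy, X$) ⊢ (q_1, y, $) ⊢ (q_1, ε, VX$)
All input consumed; state q_1 ∈ F.

Accept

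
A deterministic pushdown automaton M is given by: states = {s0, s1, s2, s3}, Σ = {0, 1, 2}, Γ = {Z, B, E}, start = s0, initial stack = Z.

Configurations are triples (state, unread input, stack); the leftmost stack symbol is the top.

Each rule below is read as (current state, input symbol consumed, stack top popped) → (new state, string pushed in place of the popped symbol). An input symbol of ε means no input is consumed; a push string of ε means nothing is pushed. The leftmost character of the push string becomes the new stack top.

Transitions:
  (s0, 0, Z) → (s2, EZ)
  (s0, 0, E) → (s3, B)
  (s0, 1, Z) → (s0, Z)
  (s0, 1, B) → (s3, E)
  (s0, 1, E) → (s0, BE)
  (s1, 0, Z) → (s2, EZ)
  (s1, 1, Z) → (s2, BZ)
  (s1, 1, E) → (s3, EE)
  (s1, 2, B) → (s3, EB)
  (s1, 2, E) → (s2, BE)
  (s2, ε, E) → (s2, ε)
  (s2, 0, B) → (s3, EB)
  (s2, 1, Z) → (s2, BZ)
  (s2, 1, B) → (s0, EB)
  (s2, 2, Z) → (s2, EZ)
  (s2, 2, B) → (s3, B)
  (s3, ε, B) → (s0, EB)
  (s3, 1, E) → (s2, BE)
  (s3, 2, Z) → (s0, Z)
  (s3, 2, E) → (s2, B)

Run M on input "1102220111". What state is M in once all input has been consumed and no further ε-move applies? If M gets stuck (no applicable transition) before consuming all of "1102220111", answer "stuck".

(s0, 1102220111, Z)
  read 1, top Z: go to s0, push Z → (s0, 102220111, Z)
  read 1, top Z: go to s0, push Z → (s0, 02220111, Z)
  read 0, top Z: go to s2, push EZ → (s2, 2220111, EZ)
  ε-move, top E: go to s2, push ε → (s2, 2220111, Z)
  read 2, top Z: go to s2, push EZ → (s2, 220111, EZ)
  ε-move, top E: go to s2, push ε → (s2, 220111, Z)
  read 2, top Z: go to s2, push EZ → (s2, 20111, EZ)
  ε-move, top E: go to s2, push ε → (s2, 20111, Z)
  read 2, top Z: go to s2, push EZ → (s2, 0111, EZ)
  ε-move, top E: go to s2, push ε → (s2, 0111, Z)
No transition for (s2, 0, top Z); M blocks with input 0111 remaining.

stuck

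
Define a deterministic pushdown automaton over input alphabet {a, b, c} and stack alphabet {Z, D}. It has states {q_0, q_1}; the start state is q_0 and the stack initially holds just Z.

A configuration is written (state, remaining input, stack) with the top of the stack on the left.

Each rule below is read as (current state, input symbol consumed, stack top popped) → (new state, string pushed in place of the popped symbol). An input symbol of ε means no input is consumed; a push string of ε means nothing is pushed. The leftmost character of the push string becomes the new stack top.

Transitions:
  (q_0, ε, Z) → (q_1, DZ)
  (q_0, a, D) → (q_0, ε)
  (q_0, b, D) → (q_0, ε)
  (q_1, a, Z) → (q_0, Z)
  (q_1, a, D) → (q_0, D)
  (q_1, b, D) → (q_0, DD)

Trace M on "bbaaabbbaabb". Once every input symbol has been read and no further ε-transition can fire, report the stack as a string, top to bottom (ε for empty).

(q_0, bbaaabbbaabb, Z) ⊢ (q_1, bbaaabbbaabb, DZ) ⊢ (q_0, baaabbbaabb, DDZ) ⊢ (q_0, aaabbbaabb, DZ) ⊢ (q_0, aabbbaabb, Z) ⊢ (q_1, aabbbaabb, DZ) ⊢ (q_0, abbbaabb, DZ) ⊢ (q_0, bbbaabb, Z) ⊢ (q_1, bbbaabb, DZ) ⊢ (q_0, bbaabb, DDZ) ⊢ (q_0, baabb, DZ) ⊢ (q_0, aabb, Z) ⊢ (q_1, aabb, DZ) ⊢ (q_0, abb, DZ) ⊢ (q_0, bb, Z) ⊢ (q_1, bb, DZ) ⊢ (q_0, b, DDZ) ⊢ (q_0, ε, DZ)
All input consumed in state q_0 with stack DZ.

DZ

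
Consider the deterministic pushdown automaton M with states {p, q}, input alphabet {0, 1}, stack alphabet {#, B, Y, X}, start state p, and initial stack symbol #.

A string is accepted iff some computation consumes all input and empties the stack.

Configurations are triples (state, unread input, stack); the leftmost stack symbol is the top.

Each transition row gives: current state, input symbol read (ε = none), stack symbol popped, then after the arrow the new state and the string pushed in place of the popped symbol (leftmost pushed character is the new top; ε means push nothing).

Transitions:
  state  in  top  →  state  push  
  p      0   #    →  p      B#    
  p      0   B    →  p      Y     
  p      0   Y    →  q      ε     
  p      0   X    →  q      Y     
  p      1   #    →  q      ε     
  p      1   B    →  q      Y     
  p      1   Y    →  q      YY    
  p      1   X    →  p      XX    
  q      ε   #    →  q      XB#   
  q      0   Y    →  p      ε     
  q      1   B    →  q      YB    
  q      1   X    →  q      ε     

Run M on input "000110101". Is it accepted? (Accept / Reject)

Accept

(p, 000110101, #)
  read 0, top #: go to p, push B# → (p, 00110101, B#)
  read 0, top B: go to p, push Y → (p, 0110101, Y#)
  read 0, top Y: go to q, push ε → (q, 110101, #)
  ε-move, top #: go to q, push XB# → (q, 110101, XB#)
  read 1, top X: go to q, push ε → (q, 10101, B#)
  read 1, top B: go to q, push YB → (q, 0101, YB#)
  read 0, top Y: go to p, push ε → (p, 101, B#)
  read 1, top B: go to q, push Y → (q, 01, Y#)
  read 0, top Y: go to p, push ε → (p, 1, #)
  read 1, top #: go to q, push ε → (q, ε, ε)
All input consumed and the stack is empty.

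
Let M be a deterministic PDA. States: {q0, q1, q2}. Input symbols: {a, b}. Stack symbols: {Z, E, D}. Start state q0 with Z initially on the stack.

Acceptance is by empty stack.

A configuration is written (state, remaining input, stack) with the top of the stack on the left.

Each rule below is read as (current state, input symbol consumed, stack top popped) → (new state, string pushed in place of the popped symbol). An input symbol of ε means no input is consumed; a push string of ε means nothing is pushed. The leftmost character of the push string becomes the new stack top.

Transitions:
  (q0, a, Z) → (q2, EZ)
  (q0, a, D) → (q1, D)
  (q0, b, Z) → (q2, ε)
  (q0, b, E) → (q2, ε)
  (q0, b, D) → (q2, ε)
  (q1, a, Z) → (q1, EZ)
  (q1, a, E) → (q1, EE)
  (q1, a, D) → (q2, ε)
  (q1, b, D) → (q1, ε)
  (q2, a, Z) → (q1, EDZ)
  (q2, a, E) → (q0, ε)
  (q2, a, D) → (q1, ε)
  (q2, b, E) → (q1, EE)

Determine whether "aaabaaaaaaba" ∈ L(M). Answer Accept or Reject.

(q0, aaabaaaaaaba, Z)
  read a, top Z: go to q2, push EZ → (q2, aabaaaaaaba, EZ)
  read a, top E: go to q0, push ε → (q0, abaaaaaaba, Z)
  read a, top Z: go to q2, push EZ → (q2, baaaaaaba, EZ)
  read b, top E: go to q1, push EE → (q1, aaaaaaba, EEZ)
  read a, top E: go to q1, push EE → (q1, aaaaaba, EEEZ)
  read a, top E: go to q1, push EE → (q1, aaaaba, EEEEZ)
  read a, top E: go to q1, push EE → (q1, aaaba, EEEEEZ)
  read a, top E: go to q1, push EE → (q1, aaba, EEEEEEZ)
  read a, top E: go to q1, push EE → (q1, aba, EEEEEEEZ)
  read a, top E: go to q1, push EE → (q1, ba, EEEEEEEEZ)
No transition applies at (q1, ba, EEEEEEEEZ); input not fully consumed.

Reject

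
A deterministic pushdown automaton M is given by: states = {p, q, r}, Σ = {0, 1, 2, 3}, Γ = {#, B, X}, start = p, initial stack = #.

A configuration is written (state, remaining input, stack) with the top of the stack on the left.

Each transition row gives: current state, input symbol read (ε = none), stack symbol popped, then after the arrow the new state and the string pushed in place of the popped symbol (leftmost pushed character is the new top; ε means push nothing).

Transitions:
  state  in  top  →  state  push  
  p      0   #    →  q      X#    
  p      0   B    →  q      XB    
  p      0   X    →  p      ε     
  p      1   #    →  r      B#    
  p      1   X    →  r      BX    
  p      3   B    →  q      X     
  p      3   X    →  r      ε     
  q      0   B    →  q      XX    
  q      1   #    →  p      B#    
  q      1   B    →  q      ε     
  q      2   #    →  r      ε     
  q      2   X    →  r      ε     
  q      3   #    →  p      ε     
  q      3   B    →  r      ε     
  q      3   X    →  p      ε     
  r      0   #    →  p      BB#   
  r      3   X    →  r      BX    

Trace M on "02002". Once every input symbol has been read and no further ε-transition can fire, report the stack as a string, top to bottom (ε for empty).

(p, 02002, #) ⊢ (q, 2002, X#) ⊢ (r, 002, #) ⊢ (p, 02, BB#) ⊢ (q, 2, XBB#) ⊢ (r, ε, BB#)
All input consumed in state r with stack BB#.

BB#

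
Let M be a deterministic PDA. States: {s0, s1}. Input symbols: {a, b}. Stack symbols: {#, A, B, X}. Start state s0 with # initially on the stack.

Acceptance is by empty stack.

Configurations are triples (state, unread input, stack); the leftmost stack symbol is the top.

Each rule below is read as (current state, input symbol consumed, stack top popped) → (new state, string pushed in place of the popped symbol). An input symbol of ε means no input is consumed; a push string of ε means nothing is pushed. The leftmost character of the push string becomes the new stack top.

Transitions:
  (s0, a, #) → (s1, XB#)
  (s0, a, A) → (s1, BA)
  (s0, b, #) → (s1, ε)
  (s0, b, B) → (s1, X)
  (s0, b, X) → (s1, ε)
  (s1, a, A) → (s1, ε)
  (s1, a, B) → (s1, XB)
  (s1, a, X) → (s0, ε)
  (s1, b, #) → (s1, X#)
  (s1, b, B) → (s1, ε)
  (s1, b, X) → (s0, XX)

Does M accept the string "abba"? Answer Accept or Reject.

Reject

(s0, abba, #)
  read a, top #: go to s1, push XB# → (s1, bba, XB#)
  read b, top X: go to s0, push XX → (s0, ba, XXB#)
  read b, top X: go to s1, push ε → (s1, a, XB#)
  read a, top X: go to s0, push ε → (s0, ε, B#)
All input consumed; stack is B#, not empty, and no further ε-move applies.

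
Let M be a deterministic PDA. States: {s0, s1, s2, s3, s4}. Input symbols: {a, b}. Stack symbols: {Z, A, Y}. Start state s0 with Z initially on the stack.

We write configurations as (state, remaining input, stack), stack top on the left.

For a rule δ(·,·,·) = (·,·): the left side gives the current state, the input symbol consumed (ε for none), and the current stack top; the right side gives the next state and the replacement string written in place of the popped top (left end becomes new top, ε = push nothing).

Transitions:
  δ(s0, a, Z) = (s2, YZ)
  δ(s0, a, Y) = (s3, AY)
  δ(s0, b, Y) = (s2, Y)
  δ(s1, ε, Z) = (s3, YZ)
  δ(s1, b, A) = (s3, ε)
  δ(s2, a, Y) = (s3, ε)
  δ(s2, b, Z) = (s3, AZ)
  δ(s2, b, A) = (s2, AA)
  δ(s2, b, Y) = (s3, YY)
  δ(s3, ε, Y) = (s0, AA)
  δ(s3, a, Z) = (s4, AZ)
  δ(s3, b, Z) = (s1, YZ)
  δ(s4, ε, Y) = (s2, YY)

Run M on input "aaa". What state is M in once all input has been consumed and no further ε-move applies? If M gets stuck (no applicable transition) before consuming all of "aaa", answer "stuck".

s4

(s0, aaa, Z)
  read a, top Z: go to s2, push YZ → (s2, aa, YZ)
  read a, top Y: go to s3, push ε → (s3, a, Z)
  read a, top Z: go to s4, push AZ → (s4, ε, AZ)
All input consumed; M is in state s4.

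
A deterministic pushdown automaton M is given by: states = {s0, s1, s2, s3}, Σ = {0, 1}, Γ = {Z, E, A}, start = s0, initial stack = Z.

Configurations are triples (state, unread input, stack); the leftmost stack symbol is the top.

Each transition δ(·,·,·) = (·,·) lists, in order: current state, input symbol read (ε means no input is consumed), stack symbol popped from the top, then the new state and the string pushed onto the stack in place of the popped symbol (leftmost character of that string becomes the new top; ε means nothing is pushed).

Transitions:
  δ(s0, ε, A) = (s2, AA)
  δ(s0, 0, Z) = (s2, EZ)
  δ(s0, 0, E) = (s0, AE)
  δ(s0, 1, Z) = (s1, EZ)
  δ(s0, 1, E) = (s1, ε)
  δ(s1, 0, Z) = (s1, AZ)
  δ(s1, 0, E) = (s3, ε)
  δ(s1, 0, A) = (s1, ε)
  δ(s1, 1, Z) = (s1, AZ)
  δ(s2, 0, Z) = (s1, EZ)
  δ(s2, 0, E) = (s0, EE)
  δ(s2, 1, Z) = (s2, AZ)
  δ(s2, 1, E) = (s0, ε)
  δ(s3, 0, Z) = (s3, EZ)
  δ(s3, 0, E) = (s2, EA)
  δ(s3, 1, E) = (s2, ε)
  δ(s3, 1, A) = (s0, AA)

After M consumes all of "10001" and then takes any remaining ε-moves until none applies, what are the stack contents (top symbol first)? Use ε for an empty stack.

AAZ

(s0, 10001, Z)
  read 1, top Z: go to s1, push EZ → (s1, 0001, EZ)
  read 0, top E: go to s3, push ε → (s3, 001, Z)
  read 0, top Z: go to s3, push EZ → (s3, 01, EZ)
  read 0, top E: go to s2, push EA → (s2, 1, EAZ)
  read 1, top E: go to s0, push ε → (s0, ε, AZ)
  ε-move, top A: go to s2, push AA → (s2, ε, AAZ)
All input consumed in state s2 with stack AAZ.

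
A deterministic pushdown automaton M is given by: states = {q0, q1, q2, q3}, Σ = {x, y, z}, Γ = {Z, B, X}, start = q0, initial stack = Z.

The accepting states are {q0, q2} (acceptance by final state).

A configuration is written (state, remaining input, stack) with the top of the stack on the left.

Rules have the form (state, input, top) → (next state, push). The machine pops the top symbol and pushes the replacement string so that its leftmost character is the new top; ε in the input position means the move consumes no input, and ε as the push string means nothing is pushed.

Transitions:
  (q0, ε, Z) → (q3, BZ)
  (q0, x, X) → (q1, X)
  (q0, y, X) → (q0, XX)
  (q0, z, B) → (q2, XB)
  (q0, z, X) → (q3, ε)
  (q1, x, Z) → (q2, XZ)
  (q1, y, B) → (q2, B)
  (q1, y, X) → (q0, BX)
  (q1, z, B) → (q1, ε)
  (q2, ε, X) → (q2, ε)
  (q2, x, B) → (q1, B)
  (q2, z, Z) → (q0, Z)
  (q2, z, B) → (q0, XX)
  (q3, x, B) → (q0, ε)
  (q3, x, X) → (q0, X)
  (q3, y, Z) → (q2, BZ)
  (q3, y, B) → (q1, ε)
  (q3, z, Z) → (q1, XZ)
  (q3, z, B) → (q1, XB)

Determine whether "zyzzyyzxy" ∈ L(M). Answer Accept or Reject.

(q0, zyzzyyzxy, Z)
  ε-move, top Z: go to q3, push BZ → (q3, zyzzyyzxy, BZ)
  read z, top B: go to q1, push XB → (q1, yzzyyzxy, XBZ)
  read y, top X: go to q0, push BX → (q0, zzyyzxy, BXBZ)
  read z, top B: go to q2, push XB → (q2, zyyzxy, XBXBZ)
  ε-move, top X: go to q2, push ε → (q2, zyyzxy, BXBZ)
  read z, top B: go to q0, push XX → (q0, yyzxy, XXXBZ)
  read y, top X: go to q0, push XX → (q0, yzxy, XXXXBZ)
  read y, top X: go to q0, push XX → (q0, zxy, XXXXXBZ)
  read z, top X: go to q3, push ε → (q3, xy, XXXXBZ)
  read x, top X: go to q0, push X → (q0, y, XXXXBZ)
  read y, top X: go to q0, push XX → (q0, ε, XXXXXBZ)
All input consumed; state q0 ∈ F.

Accept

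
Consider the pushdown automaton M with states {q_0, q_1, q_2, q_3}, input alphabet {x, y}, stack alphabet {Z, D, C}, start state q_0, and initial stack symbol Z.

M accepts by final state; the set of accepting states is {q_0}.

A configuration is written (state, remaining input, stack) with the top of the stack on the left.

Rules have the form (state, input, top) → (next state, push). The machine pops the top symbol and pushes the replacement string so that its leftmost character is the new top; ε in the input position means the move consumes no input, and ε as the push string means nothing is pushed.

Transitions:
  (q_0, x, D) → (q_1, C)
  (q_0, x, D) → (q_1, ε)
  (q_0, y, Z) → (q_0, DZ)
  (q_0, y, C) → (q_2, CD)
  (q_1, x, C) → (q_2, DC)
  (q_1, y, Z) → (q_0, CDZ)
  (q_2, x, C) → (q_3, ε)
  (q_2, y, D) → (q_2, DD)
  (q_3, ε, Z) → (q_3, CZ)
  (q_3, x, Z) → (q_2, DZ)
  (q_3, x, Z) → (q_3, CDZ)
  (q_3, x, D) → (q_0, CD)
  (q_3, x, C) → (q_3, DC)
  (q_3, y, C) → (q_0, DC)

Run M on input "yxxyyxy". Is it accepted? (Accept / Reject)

No computation consumes all input and reaches a final state.

Reject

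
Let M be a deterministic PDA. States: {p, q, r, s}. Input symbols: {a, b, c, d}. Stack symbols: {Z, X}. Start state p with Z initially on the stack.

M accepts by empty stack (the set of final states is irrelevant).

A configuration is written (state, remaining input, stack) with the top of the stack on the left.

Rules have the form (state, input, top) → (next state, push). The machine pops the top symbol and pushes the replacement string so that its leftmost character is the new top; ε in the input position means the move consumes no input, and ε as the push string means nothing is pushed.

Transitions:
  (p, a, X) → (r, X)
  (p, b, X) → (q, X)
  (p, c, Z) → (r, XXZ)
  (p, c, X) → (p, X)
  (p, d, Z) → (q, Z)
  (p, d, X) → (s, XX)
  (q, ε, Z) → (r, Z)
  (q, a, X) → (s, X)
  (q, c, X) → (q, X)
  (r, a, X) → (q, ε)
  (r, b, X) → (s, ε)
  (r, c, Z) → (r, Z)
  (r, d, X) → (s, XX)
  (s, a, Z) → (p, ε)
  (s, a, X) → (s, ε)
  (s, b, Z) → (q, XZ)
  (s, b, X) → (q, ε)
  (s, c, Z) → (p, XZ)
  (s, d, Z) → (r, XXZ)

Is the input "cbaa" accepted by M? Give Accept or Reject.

(p, cbaa, Z)
  read c, top Z: go to r, push XXZ → (r, baa, XXZ)
  read b, top X: go to s, push ε → (s, aa, XZ)
  read a, top X: go to s, push ε → (s, a, Z)
  read a, top Z: go to p, push ε → (p, ε, ε)
All input consumed and the stack is empty.

Accept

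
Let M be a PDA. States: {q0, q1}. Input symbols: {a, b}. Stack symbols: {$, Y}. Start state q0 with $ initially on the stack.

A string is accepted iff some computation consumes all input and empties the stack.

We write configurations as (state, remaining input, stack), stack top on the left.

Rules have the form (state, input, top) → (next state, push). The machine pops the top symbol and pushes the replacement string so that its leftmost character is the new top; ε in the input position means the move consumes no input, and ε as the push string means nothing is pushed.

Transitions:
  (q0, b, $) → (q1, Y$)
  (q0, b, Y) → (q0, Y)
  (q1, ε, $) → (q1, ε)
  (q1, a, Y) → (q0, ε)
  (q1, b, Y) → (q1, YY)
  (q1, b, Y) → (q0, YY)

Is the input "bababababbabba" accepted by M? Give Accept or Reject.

No computation consumes all input and empties the stack.

Reject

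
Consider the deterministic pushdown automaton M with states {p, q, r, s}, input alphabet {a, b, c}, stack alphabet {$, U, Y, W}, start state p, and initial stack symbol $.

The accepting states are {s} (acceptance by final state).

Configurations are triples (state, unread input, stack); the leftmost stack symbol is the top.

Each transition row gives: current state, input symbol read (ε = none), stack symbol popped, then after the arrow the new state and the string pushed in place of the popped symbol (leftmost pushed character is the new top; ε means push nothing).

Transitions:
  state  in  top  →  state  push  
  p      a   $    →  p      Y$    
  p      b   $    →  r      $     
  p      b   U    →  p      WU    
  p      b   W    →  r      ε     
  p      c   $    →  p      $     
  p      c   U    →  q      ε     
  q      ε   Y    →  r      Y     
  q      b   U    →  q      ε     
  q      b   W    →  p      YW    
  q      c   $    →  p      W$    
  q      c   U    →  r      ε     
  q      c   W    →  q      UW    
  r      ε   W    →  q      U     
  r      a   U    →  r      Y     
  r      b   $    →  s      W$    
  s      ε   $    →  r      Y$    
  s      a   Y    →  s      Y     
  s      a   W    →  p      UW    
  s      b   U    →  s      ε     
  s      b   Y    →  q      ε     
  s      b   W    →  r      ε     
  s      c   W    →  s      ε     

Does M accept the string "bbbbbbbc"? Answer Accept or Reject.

(p, bbbbbbbc, $) ⊢ (r, bbbbbbc, $) ⊢ (s, bbbbbc, W$) ⊢ (r, bbbbc, $) ⊢ (s, bbbc, W$) ⊢ (r, bbc, $) ⊢ (s, bc, W$) ⊢ (r, c, $)
No transition applies at (r, c, $); input not fully consumed.

Reject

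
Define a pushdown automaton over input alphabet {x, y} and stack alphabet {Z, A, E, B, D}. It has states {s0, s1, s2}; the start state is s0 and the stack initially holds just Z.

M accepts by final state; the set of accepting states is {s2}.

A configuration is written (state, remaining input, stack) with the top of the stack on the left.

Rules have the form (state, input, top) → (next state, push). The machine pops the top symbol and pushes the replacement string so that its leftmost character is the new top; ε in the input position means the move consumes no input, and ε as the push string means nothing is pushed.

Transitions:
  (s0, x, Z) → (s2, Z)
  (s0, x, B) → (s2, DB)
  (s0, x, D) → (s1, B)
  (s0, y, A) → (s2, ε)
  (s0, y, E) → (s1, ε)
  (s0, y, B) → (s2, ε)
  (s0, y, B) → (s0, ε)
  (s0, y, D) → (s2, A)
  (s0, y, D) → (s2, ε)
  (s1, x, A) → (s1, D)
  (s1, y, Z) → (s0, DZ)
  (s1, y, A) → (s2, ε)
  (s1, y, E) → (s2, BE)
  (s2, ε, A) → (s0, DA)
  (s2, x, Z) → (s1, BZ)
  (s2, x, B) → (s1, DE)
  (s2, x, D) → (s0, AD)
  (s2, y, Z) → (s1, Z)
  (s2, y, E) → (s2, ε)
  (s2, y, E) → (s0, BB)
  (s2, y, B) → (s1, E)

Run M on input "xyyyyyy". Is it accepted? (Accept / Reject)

Accept

One accepting computation: (s0, xyyyyyy, Z) ⊢ (s2, yyyyyy, Z) ⊢ (s1, yyyyy, Z) ⊢ (s0, yyyy, DZ) ⊢ (s2, yyy, Z) ⊢ (s1, yy, Z) ⊢ (s0, y, DZ) ⊢ (s2, ε, AZ)
All input consumed and state s2 ∈ F.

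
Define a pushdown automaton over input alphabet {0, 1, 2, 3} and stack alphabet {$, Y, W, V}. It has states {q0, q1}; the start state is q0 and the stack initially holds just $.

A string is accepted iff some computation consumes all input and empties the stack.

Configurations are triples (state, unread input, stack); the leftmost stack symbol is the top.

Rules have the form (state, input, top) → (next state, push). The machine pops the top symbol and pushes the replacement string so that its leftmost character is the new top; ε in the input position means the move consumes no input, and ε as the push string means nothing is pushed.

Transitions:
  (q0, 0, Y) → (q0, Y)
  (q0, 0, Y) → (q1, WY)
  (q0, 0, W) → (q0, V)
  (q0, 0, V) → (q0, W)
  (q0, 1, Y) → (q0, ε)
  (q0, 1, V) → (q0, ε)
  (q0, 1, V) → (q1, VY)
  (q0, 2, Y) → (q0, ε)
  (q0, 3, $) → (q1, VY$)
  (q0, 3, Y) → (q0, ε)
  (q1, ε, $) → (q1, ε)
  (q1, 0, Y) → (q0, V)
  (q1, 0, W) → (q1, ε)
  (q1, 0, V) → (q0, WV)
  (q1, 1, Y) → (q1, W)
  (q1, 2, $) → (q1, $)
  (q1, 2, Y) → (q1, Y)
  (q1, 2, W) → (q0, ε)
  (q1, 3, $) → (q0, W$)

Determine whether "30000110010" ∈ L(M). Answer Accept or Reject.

Accept

One accepting computation: (q0, 30000110010, $) ⊢ (q1, 0000110010, VY$) ⊢ (q0, 000110010, WVY$) ⊢ (q0, 00110010, VVY$) ⊢ (q0, 0110010, WVY$) ⊢ (q0, 110010, VVY$) ⊢ (q0, 10010, VY$) ⊢ (q0, 0010, Y$) ⊢ (q1, 010, WY$) ⊢ (q1, 10, Y$) ⊢ (q1, 0, W$) ⊢ (q1, ε, $) ⊢ (q1, ε, ε)
All input consumed and the stack is empty.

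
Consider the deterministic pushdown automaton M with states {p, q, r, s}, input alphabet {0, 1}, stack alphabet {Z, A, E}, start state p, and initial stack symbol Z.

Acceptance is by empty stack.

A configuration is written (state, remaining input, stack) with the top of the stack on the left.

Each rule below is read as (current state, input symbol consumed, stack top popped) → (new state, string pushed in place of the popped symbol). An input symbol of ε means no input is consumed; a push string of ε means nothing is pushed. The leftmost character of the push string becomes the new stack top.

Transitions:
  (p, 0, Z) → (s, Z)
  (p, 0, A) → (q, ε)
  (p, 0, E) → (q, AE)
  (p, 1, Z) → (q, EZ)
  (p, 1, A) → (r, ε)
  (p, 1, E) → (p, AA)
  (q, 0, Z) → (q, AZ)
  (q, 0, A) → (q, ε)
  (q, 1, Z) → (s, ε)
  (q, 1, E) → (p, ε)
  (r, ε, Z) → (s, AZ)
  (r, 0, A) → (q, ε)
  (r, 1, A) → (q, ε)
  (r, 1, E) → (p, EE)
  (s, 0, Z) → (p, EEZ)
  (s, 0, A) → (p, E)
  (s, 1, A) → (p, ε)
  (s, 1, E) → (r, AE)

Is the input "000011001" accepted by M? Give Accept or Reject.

Accept

(p, 000011001, Z)
  read 0, top Z: go to s, push Z → (s, 00011001, Z)
  read 0, top Z: go to p, push EEZ → (p, 0011001, EEZ)
  read 0, top E: go to q, push AE → (q, 011001, AEEZ)
  read 0, top A: go to q, push ε → (q, 11001, EEZ)
  read 1, top E: go to p, push ε → (p, 1001, EZ)
  read 1, top E: go to p, push AA → (p, 001, AAZ)
  read 0, top A: go to q, push ε → (q, 01, AZ)
  read 0, top A: go to q, push ε → (q, 1, Z)
  read 1, top Z: go to s, push ε → (s, ε, ε)
All input consumed and the stack is empty.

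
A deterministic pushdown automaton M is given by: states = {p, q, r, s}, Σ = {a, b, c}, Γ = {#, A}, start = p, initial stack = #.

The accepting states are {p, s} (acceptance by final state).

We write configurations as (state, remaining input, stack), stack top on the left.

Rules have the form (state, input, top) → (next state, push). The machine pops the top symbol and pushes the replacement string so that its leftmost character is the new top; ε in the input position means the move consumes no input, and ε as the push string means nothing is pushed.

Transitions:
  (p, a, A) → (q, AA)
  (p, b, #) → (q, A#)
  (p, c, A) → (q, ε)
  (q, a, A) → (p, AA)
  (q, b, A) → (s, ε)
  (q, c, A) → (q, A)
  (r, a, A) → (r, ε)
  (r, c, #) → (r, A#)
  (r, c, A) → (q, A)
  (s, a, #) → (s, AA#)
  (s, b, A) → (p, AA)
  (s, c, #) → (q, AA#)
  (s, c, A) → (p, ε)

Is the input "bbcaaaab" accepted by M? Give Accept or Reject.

(p, bbcaaaab, #)
  read b, top #: go to q, push A# → (q, bcaaaab, A#)
  read b, top A: go to s, push ε → (s, caaaab, #)
  read c, top #: go to q, push AA# → (q, aaaab, AA#)
  read a, top A: go to p, push AA → (p, aaab, AAA#)
  read a, top A: go to q, push AA → (q, aab, AAAA#)
  read a, top A: go to p, push AA → (p, ab, AAAAA#)
  read a, top A: go to q, push AA → (q, b, AAAAAA#)
  read b, top A: go to s, push ε → (s, ε, AAAAA#)
All input consumed; state s ∈ F.

Accept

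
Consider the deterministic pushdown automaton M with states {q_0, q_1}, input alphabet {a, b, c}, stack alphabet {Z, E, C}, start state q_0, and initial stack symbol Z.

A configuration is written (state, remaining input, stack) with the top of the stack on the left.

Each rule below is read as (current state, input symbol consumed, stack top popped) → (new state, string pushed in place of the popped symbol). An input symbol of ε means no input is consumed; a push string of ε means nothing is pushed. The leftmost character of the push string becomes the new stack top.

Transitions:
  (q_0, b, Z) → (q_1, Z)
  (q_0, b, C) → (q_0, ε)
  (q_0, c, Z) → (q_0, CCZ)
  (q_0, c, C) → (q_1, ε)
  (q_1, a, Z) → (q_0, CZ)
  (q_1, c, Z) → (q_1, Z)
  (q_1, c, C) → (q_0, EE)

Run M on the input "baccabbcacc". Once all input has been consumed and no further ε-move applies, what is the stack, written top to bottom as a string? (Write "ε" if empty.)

(q_0, baccabbcacc, Z)
  read b, top Z: go to q_1, push Z → (q_1, accabbcacc, Z)
  read a, top Z: go to q_0, push CZ → (q_0, ccabbcacc, CZ)
  read c, top C: go to q_1, push ε → (q_1, cabbcacc, Z)
  read c, top Z: go to q_1, push Z → (q_1, abbcacc, Z)
  read a, top Z: go to q_0, push CZ → (q_0, bbcacc, CZ)
  read b, top C: go to q_0, push ε → (q_0, bcacc, Z)
  read b, top Z: go to q_1, push Z → (q_1, cacc, Z)
  read c, top Z: go to q_1, push Z → (q_1, acc, Z)
  read a, top Z: go to q_0, push CZ → (q_0, cc, CZ)
  read c, top C: go to q_1, push ε → (q_1, c, Z)
  read c, top Z: go to q_1, push Z → (q_1, ε, Z)
All input consumed in state q_1 with stack Z.

Z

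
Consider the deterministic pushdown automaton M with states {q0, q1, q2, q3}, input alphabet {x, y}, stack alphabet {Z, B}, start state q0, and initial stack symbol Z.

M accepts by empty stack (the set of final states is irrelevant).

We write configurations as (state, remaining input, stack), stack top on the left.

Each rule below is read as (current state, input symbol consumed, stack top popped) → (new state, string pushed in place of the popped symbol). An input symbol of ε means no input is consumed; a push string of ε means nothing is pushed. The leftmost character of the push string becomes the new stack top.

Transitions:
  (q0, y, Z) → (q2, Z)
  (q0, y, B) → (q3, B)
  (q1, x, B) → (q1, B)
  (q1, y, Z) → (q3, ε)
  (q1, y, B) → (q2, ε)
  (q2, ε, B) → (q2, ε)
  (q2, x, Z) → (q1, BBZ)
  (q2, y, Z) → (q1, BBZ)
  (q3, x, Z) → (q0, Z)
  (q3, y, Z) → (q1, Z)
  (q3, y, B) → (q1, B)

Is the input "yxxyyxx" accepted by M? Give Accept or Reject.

Reject

(q0, yxxyyxx, Z) ⊢ (q2, xxyyxx, Z) ⊢ (q1, xyyxx, BBZ) ⊢ (q1, yyxx, BBZ) ⊢ (q2, yxx, BZ) ⊢ (q2, yxx, Z) ⊢ (q1, xx, BBZ) ⊢ (q1, x, BBZ) ⊢ (q1, ε, BBZ)
All input consumed; stack is BBZ, not empty, and no further ε-move applies.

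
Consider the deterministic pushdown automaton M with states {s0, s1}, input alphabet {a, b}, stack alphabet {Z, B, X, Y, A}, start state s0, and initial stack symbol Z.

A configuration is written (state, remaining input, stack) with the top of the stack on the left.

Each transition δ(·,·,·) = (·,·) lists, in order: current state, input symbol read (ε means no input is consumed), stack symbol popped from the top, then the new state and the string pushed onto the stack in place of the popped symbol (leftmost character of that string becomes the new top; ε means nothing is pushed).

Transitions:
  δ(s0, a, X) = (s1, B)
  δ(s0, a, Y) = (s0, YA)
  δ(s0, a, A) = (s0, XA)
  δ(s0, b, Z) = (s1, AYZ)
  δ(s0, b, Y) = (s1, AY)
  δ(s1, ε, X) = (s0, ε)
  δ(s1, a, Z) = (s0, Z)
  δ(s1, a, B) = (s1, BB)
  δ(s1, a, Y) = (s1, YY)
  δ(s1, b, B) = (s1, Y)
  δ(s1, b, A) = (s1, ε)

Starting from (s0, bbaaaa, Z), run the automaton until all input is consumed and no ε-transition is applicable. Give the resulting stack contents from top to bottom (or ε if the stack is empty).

(s0, bbaaaa, Z)
  read b, top Z: go to s1, push AYZ → (s1, baaaa, AYZ)
  read b, top A: go to s1, push ε → (s1, aaaa, YZ)
  read a, top Y: go to s1, push YY → (s1, aaa, YYZ)
  read a, top Y: go to s1, push YY → (s1, aa, YYYZ)
  read a, top Y: go to s1, push YY → (s1, a, YYYYZ)
  read a, top Y: go to s1, push YY → (s1, ε, YYYYYZ)
All input consumed in state s1 with stack YYYYYZ.

YYYYYZ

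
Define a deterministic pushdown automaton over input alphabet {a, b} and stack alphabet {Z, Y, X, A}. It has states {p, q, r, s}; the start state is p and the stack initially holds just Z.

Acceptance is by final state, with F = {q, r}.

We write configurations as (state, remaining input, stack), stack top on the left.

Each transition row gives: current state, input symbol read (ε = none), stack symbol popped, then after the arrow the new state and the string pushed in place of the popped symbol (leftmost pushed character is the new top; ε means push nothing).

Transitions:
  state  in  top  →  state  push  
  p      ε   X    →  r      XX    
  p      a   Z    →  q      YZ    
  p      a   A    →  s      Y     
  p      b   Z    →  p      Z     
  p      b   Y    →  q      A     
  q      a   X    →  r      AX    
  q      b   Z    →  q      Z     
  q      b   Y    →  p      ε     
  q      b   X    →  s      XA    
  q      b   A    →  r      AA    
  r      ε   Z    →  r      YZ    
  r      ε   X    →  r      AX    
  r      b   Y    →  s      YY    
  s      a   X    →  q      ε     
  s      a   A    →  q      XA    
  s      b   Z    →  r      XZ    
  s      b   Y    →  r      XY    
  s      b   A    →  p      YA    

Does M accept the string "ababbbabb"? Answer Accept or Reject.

(p, ababbbabb, Z) ⊢ (q, babbbabb, YZ) ⊢ (p, abbbabb, Z) ⊢ (q, bbbabb, YZ) ⊢ (p, bbabb, Z) ⊢ (p, babb, Z) ⊢ (p, abb, Z) ⊢ (q, bb, YZ) ⊢ (p, b, Z) ⊢ (p, ε, Z)
All input consumed; state p ∉ F and no further ε-move applies.

Reject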